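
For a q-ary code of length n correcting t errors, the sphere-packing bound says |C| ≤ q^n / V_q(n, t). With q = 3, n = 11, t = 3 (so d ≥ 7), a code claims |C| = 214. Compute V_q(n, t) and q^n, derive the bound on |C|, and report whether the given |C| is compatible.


V_q(n, t) = 1563, q^n = 177147, Hamming bound = 113, |C| = 214 > bound (violated).

Step 1: Compute V_q(n, t) = Σ_{j=0}^3 C(n, j) (q−1)^j.
  j = 0: C(11,0)·(2)^0 = 1·1 = 1.
  j = 1: C(11,1)·(2)^1 = 11·2 = 22.
  j = 2: C(11,2)·(2)^2 = 55·4 = 220.
  j = 3: C(11,3)·(2)^3 = 165·8 = 1320.
  V_q(n, t) = 1 + 22 + 220 + 1320 = 1563.
Step 2: q^n = 3^11 = 177147.
Step 3: Hamming bound ⌊q^n / V_q(n,t)⌋ = ⌊177147/1563⌋ = 113.
Step 4: Compare |C| = 214 to 113: violated.
The claimed |C| lies above the Hamming bound, so no 3-ary code of length 11 with d ≥ 7 can have 214 codewords.


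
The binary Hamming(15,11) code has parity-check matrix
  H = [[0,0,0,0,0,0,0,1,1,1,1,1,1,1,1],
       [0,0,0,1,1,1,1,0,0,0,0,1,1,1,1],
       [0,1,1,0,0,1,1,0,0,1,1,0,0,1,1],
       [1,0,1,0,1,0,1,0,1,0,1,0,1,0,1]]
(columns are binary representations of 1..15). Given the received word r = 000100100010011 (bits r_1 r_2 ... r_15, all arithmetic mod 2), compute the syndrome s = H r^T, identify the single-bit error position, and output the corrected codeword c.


s = (1, 0, 0, 1)^T, error position = 9, corrected codeword c = 000100101010011

Compute s = H r^T mod 2 one row at a time:
  s_1 = 0 + 0 + 0 + 1 + 0 + 0 + 1 + 1 = 3 ≡ 1 (mod 2).
  s_2 = 1 + 0 + 0 + 1 + 0 + 0 + 1 + 1 = 4 ≡ 0 (mod 2).
  s_3 = 0 + 0 + 0 + 1 + 0 + 1 + 1 + 1 = 4 ≡ 0 (mod 2).
  s_4 = 0 + 0 + 0 + 1 + 0 + 1 + 0 + 1 = 3 ≡ 1 (mod 2).
s = (1, 0, 0, 1)^T — this equals column 9 of H (binary 1001), so error is at position 9.
Correct: flip bit 9 of r = 000100100010011 to get c = 000100101010011.


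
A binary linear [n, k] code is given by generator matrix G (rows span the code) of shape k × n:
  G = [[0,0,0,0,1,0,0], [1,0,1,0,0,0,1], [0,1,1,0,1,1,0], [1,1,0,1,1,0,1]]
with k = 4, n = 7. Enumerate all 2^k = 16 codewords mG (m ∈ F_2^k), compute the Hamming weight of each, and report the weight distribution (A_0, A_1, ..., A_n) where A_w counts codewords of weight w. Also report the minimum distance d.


Weight distribution: A_0 = 1, A_1 = 1, A_2 = 1, A_3 = 4, A_4 = 5, A_5 = 3, A_6 = 1. Minimum distance d = 1.

Enumerate all 2^4 = 16 messages m ∈ F_2^4.
For each, compute codeword c = mG in F_2^7, then tally its weight.
  m = 0000 → c = 0000000, weight = 0.
  m = 1000 → c = 0000100, weight = 1.
  m = 0100 → c = 1010001, weight = 3.
  m = 1100 → c = 1010101, weight = 4.
  m = 0010 → c = 0110110, weight = 4.
  m = 1010 → c = 0110010, weight = 3.
  m = 0110 → c = 1100111, weight = 5.
  m = 1110 → c = 1100011, weight = 4.
  m = 0001 → c = 1101101, weight = 5.
  m = 1001 → c = 1101001, weight = 4.
  m = 0101 → c = 0111100, weight = 4.
  m = 1101 → c = 0111000, weight = 3.
  m = 0011 → c = 1011011, weight = 5.
  m = 1011 → c = 1011111, weight = 6.
  m = 0111 → c = 0001010, weight = 2.
  m = 1111 → c = 0001110, weight = 3.
Tally weights:
  weight 0: 1 codewords.
  weight 1: 1 codewords.
  weight 2: 1 codewords.
  weight 3: 4 codewords.
  weight 4: 5 codewords.
  weight 5: 3 codewords.
  weight 6: 1 codewords.
Minimum distance d = smallest w > 0 with A_w > 0 = 1.
Sanity: Σ A_w = 16 = 2^4 = 16 ✓.


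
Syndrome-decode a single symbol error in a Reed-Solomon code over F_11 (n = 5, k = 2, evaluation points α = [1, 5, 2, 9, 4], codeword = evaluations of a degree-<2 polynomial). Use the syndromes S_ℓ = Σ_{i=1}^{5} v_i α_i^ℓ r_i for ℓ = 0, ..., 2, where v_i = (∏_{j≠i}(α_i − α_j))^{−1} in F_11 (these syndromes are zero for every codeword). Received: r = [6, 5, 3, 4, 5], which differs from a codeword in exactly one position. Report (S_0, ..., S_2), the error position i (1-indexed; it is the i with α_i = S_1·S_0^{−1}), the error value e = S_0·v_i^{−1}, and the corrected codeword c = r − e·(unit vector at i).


S = (1, 4, 5), error at position 5, error magnitude e = 8, c = [6, 5, 3, 4, 8].

Step 1: column multipliers v_i = (∏_{j≠i}(α_i − α_j))^{−1} mod 11.
  i = 1 (α = 1): (1−5)(1−2)(1−9)(1−4) = (−4)·(−1)·(−8)·(−3) = 96 ≡ 8, so v_1 = 8^{−1} = 7 (mod 11).
  i = 2 (α = 5): (5−1)(5−2)(5−9)(5−4) = 4·3·(−4)·1 = −48 ≡ 7, so v_2 = 7^{−1} = 8 (mod 11).
  i = 3 (α = 2): (2−1)(2−5)(2−9)(2−4) = 1·(−3)·(−7)·(−2) = −42 ≡ 2, so v_3 = 2^{−1} = 6 (mod 11).
  i = 4 (α = 9): (9−1)(9−5)(9−2)(9−4) = 8·4·7·5 = 1120 ≡ 9, so v_4 = 9^{−1} = 5 (mod 11).
  i = 5 (α = 4): (4−1)(4−5)(4−2)(4−9) = 3·(−1)·2·(−5) = 30 ≡ 8, so v_5 = 8^{−1} = 7 (mod 11).
  v = [7, 8, 6, 5, 7].
Step 2: syndromes of r = [6, 5, 3, 4, 5] (all sums mod 11).
  S_0 = Σ v_i r_i = 7·6 + 8·5 + 6·3 + 5·4 + 7·5 = 155 ≡ 1.
  S_1 = Σ v_i α_i r_i = 7·1·6 + 8·5·5 + 6·2·3 + 5·9·4 + 7·4·5 = 598 ≡ 4.
  α_i^2 mod 11 = [1, 3, 4, 4, 5].
  S_2 = Σ v_i α_i^2 r_i = 7·1·6 + 8·3·5 + 6·4·3 + 5·4·4 + 7·5·5 = 489 ≡ 5.
  S = (1, 4, 5) ≠ 0, so r is not a codeword (an error is present).
Step 3: locate the error. For a single error e at position i, S_ℓ = v_i·e·α_i^ℓ, so α_err = S_1/S_0.
  S_0^{−1} = 1^{−1} = 1 (mod 11), so α_err = 4·1 = 4 ≡ 4 = α_5. Error position i = 5.
  Consistency check: S_2/S_1 = 5·3 = 15 ≡ 4 = α_err ✓ (single-error assumption holds).
Step 4: error magnitude e = S_0/v_5 = S_0·∏_{j≠5}(α_5 − α_j) = 1·8 = 8 ≡ 8 (mod 11).
Step 5: correct position 5: c_5 = r_5 − e = 5 − 8 ≡ 8 (mod 11). Hence c = [6, 5, 3, 4, 8].
  Check: interpolating c through the α_i gives m(x) = 9 + 8·x (degree < 2) with m(α_i) = c_i for every i, so c is indeed a codeword.


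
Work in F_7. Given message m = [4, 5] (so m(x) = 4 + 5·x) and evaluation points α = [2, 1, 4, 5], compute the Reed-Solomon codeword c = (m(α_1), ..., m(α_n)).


c = [0, 2, 3, 1]

Message polynomial: m(x) = 4 + 5·x (mod 7).
For each evaluation point α_i, compute m(α_i) mod 7:
  α_1 = 2: Horner steps 5 → 0, so m(2) = 0.
  α_2 = 1: Horner steps 5 → 2, so m(1) = 2.
  α_3 = 4: Horner steps 5 → 3, so m(4) = 3.
  α_4 = 5: Horner steps 5 → 1, so m(5) = 1.
Codeword c = [0, 2, 3, 1] ∈ F_7^4.


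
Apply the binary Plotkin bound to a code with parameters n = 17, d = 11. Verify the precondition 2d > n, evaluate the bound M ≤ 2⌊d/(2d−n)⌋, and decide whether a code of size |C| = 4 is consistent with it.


Plotkin bound M ≤ 4; given |C| = 4 ≤ bound (satisfied).

Check applicability: 2d = 22, n = 17.
2d − n = 5 > 0, so Plotkin applies.
Compute d/(2d−n) = 11/5 ≈ 2.2000.
⌊d/(2d−n)⌋ = 2.
Plotkin bound: M ≤ 2·2 = 4.
Given |C| = 4, check: satisfied.
This |C| is at the Plotkin bound.


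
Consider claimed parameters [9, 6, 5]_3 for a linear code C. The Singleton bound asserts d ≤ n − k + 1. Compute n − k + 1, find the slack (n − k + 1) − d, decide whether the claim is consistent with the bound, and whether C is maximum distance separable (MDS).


Singleton RHS = n − k + 1 = 4, slack = -1, bound violated (no such code; not MDS).

Singleton bound: d ≤ n − k + 1.
Here n = 9, k = 6, so n − k + 1 = 4.
Given d = 5, check d ≤ 4: NO.
Slack = (n − k + 1) − d = -1.
The slack is negative: d = 5 exceeds n − k + 1 = 4 by 1, so the Singleton bound is violated and no linear [9, 6, 5]_3 code can exist. In particular it is not MDS (MDS requires d = n − k + 1 exactly).
Description: the claimed parameters are [9, 6, 5]_3; such a code would be impossible (violates the Singleton bound).


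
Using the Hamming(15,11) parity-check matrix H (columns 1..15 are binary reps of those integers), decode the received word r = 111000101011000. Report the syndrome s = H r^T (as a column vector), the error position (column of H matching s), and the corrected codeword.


s = (1, 0, 0, 1)^T, error position = 9, corrected codeword c = 111000100011000

Compute s = H r^T mod 2 one row at a time:
  s_1 = 0 + 1 + 0 + 1 + 1 + 0 + 0 + 0 = 3 ≡ 1 (mod 2).
  s_2 = 0 + 0 + 0 + 1 + 1 + 0 + 0 + 0 = 2 ≡ 0 (mod 2).
  s_3 = 1 + 1 + 0 + 1 + 0 + 1 + 0 + 0 = 4 ≡ 0 (mod 2).
  s_4 = 1 + 1 + 0 + 1 + 1 + 1 + 0 + 0 = 5 ≡ 1 (mod 2).
s = (1, 0, 0, 1)^T — this equals column 9 of H (binary 1001), so error is at position 9.
Correct: flip bit 9 of r = 111000101011000 to get c = 111000100011000.


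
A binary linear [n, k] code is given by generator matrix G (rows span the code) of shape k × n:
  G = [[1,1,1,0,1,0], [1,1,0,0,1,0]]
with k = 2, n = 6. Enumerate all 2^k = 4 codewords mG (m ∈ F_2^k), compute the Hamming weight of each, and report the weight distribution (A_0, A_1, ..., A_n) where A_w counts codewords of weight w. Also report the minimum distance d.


Weight distribution: A_0 = 1, A_1 = 1, A_3 = 1, A_4 = 1. Minimum distance d = 1.

Enumerate all 2^2 = 4 messages m ∈ F_2^2.
For each, compute codeword c = mG in F_2^6, then tally its weight.
  m = 00 → c = 000000, weight = 0.
  m = 10 → c = 111010, weight = 4.
  m = 01 → c = 110010, weight = 3.
  m = 11 → c = 001000, weight = 1.
Tally weights:
  weight 0: 1 codewords.
  weight 1: 1 codewords.
  weight 3: 1 codewords.
  weight 4: 1 codewords.
Minimum distance d = smallest w > 0 with A_w > 0 = 1.
Sanity: Σ A_w = 4 = 2^2 = 4 ✓.


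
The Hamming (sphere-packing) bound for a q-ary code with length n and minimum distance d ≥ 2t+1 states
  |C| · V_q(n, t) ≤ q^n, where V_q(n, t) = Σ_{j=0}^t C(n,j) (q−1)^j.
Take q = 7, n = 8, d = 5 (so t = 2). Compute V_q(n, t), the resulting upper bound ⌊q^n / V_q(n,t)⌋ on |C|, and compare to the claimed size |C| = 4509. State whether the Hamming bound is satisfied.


V_q(n, t) = 1057, q^n = 5764801, Hamming bound = 5453, |C| = 4509 ≤ bound (satisfied).

Step 1: Compute V_q(n, t) = Σ_{j=0}^2 C(n, j) (q−1)^j.
  j = 0: C(8,0)·(6)^0 = 1·1 = 1.
  j = 1: C(8,1)·(6)^1 = 8·6 = 48.
  j = 2: C(8,2)·(6)^2 = 28·36 = 1008.
  V_q(n, t) = 1 + 48 + 1008 = 1057.
Step 2: q^n = 7^8 = 5764801.
Step 3: Hamming bound ⌊q^n / V_q(n,t)⌋ = ⌊5764801/1057⌋ = 5453.
Step 4: Compare |C| = 4509 to 5453: satisfied.
The claimed |C| lies below the Hamming bound.


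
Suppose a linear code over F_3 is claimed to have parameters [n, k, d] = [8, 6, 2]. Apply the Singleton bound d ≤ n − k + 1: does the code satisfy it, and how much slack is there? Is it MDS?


Singleton RHS = n − k + 1 = 3, slack = 1, bound satisfied, not MDS.

Singleton bound: d ≤ n − k + 1.
Here n = 8, k = 6, so n − k + 1 = 3.
Given d = 2, check d ≤ 3: YES.
Slack = (n − k + 1) − d = 1.
The code is NOT MDS (slack = 1 > 0).
Description: the claimed parameters are [8, 6, 2]_3; such a code would be non-MDS.


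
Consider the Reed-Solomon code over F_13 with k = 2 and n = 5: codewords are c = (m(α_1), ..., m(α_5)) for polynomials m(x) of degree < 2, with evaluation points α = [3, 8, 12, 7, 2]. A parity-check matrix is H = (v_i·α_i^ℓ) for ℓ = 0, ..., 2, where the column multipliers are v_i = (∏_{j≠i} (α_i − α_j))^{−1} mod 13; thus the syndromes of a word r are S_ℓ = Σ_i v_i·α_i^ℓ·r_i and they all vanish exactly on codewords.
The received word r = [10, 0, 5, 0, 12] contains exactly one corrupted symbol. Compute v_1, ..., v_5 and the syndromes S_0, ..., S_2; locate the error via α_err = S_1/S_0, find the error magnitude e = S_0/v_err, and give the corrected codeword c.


S = (7, 10, 5), error at position 4, error magnitude e = 11, c = [10, 0, 5, 2, 12].

Step 1: column multipliers v_i = (∏_{j≠i}(α_i − α_j))^{−1} mod 13.
  i = 1 (α = 3): (3−8)(3−12)(3−7)(3−2) = (−5)·(−9)·(−4)·1 = −180 ≡ 2, so v_1 = 2^{−1} = 7 (mod 13).
  i = 2 (α = 8): (8−3)(8−12)(8−7)(8−2) = 5·(−4)·1·6 = −120 ≡ 10, so v_2 = 10^{−1} = 4 (mod 13).
  i = 3 (α = 12): (12−3)(12−8)(12−7)(12−2) = 9·4·5·10 = 1800 ≡ 6, so v_3 = 6^{−1} = 11 (mod 13).
  i = 4 (α = 7): (7−3)(7−8)(7−12)(7−2) = 4·(−1)·(−5)·5 = 100 ≡ 9, so v_4 = 9^{−1} = 3 (mod 13).
  i = 5 (α = 2): (2−3)(2−8)(2−12)(2−7) = (−1)·(−6)·(−10)·(−5) = 300 ≡ 1, so v_5 = 1^{−1} = 1 (mod 13).
  v = [7, 4, 11, 3, 1].
Step 2: syndromes of r = [10, 0, 5, 0, 12] (all sums mod 13).
  S_0 = Σ v_i r_i = 7·10 + 4·0 + 11·5 + 3·0 + 1·12 = 137 ≡ 7.
  S_1 = Σ v_i α_i r_i = 7·3·10 + 4·8·0 + 11·12·5 + 3·7·0 + 1·2·12 = 894 ≡ 10.
  α_i^2 mod 13 = [9, 12, 1, 10, 4].
  S_2 = Σ v_i α_i^2 r_i = 7·9·10 + 4·12·0 + 11·1·5 + 3·10·0 + 1·4·12 = 733 ≡ 5.
  S = (7, 10, 5) ≠ 0, so r is not a codeword (an error is present).
Step 3: locate the error. For a single error e at position i, S_ℓ = v_i·e·α_i^ℓ, so α_err = S_1/S_0.
  S_0^{−1} = 7^{−1} = 2 (mod 13), so α_err = 10·2 = 20 ≡ 7 = α_4. Error position i = 4.
  Consistency check: S_2/S_1 = 5·4 = 20 ≡ 7 = α_err ✓ (single-error assumption holds).
Step 4: error magnitude e = S_0/v_4 = S_0·∏_{j≠4}(α_4 − α_j) = 7·9 = 63 ≡ 11 (mod 13).
Step 5: correct position 4: c_4 = r_4 − e = 0 − 11 ≡ 2 (mod 13). Hence c = [10, 0, 5, 2, 12].
  Check: interpolating c through the α_i gives m(x) = 3 + 11·x (degree < 2) with m(α_i) = c_i for every i, so c is indeed a codeword.


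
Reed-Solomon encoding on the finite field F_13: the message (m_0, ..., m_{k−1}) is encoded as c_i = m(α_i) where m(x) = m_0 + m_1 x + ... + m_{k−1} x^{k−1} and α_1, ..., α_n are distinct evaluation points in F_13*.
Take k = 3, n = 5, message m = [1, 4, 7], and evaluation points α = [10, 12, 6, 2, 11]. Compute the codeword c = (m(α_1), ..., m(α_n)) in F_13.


c = [0, 4, 4, 11, 8]

Message polynomial: m(x) = 1 + 4·x + 7·x^2 (mod 13).
For each evaluation point α_i, compute m(α_i) mod 13:
  α_1 = 10: Horner steps 7 → 9 → 0, so m(10) = 0.
  α_2 = 12: Horner steps 7 → 10 → 4, so m(12) = 4.
  α_3 = 6: Horner steps 7 → 7 → 4, so m(6) = 4.
  α_4 = 2: Horner steps 7 → 5 → 11, so m(2) = 11.
  α_5 = 11: Horner steps 7 → 3 → 8, so m(11) = 8.
Codeword c = [0, 4, 4, 11, 8] ∈ F_13^5.


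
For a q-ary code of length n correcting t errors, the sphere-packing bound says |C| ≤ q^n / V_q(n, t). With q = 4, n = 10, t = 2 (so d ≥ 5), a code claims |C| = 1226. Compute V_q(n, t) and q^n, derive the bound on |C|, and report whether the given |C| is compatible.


V_q(n, t) = 436, q^n = 1048576, Hamming bound = 2404, |C| = 1226 ≤ bound (satisfied).

Step 1: Compute V_q(n, t) = Σ_{j=0}^2 C(n, j) (q−1)^j.
  j = 0: C(10,0)·(3)^0 = 1·1 = 1.
  j = 1: C(10,1)·(3)^1 = 10·3 = 30.
  j = 2: C(10,2)·(3)^2 = 45·9 = 405.
  V_q(n, t) = 1 + 30 + 405 = 436.
Step 2: q^n = 4^10 = 1048576.
Step 3: Hamming bound ⌊q^n / V_q(n,t)⌋ = ⌊1048576/436⌋ = 2404.
Step 4: Compare |C| = 1226 to 2404: satisfied.
The claimed |C| lies below the Hamming bound.


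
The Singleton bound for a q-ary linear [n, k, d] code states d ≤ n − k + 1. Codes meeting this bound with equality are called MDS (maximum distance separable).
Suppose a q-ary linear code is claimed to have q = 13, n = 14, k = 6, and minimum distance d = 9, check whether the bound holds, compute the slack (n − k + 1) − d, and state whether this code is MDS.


Singleton RHS = n − k + 1 = 9, slack = 0, bound satisfied, MDS.

Singleton bound: d ≤ n − k + 1.
Here n = 14, k = 6, so n − k + 1 = 9.
Given d = 9, check d ≤ 9: YES.
Slack = (n − k + 1) − d = 0.
The code is MDS (slack = 0).
Description: the claimed parameters are [14, 6, 9]_13; such a code would be MDS (meets Singleton bound).


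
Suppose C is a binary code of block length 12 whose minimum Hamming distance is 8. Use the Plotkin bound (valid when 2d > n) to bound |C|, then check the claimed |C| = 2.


Plotkin bound M ≤ 4; given |C| = 2 ≤ bound (satisfied).

Check applicability: 2d = 16, n = 12.
2d − n = 4 > 0, so Plotkin applies.
Compute d/(2d−n) = 8/4 ≈ 2.0000.
⌊d/(2d−n)⌋ = 2.
Plotkin bound: M ≤ 2·2 = 4.
Given |C| = 2, check: satisfied.
This |C| is below the Plotkin bound.


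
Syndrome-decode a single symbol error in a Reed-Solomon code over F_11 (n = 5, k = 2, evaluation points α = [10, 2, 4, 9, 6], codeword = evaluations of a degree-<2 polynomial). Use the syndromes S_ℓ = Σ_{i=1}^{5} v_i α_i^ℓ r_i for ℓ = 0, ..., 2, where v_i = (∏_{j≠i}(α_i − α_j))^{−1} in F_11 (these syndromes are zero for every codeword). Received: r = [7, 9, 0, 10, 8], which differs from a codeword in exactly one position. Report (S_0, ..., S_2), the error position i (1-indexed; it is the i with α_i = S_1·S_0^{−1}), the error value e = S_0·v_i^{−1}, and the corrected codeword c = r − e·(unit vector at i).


S = (8, 10, 7), error at position 3, error magnitude e = 8, c = [7, 9, 3, 10, 8].

Step 1: column multipliers v_i = (∏_{j≠i}(α_i − α_j))^{−1} mod 11.
  i = 1 (α = 10): (10−2)(10−4)(10−9)(10−6) = 8·6·1·4 = 192 ≡ 5, so v_1 = 5^{−1} = 9 (mod 11).
  i = 2 (α = 2): (2−10)(2−4)(2−9)(2−6) = (−8)·(−2)·(−7)·(−4) = 448 ≡ 8, so v_2 = 8^{−1} = 7 (mod 11).
  i = 3 (α = 4): (4−10)(4−2)(4−9)(4−6) = (−6)·2·(−5)·(−2) = −120 ≡ 1, so v_3 = 1^{−1} = 1 (mod 11).
  i = 4 (α = 9): (9−10)(9−2)(9−4)(9−6) = (−1)·7·5·3 = −105 ≡ 5, so v_4 = 5^{−1} = 9 (mod 11).
  i = 5 (α = 6): (6−10)(6−2)(6−4)(6−9) = (−4)·4·2·(−3) = 96 ≡ 8, so v_5 = 8^{−1} = 7 (mod 11).
  v = [9, 7, 1, 9, 7].
Step 2: syndromes of r = [7, 9, 0, 10, 8] (all sums mod 11).
  S_0 = Σ v_i r_i = 9·7 + 7·9 + 1·0 + 9·10 + 7·8 = 272 ≡ 8.
  S_1 = Σ v_i α_i r_i = 9·10·7 + 7·2·9 + 1·4·0 + 9·9·10 + 7·6·8 = 1902 ≡ 10.
  α_i^2 mod 11 = [1, 4, 5, 4, 3].
  S_2 = Σ v_i α_i^2 r_i = 9·1·7 + 7·4·9 + 1·5·0 + 9·4·10 + 7·3·8 = 843 ≡ 7.
  S = (8, 10, 7) ≠ 0, so r is not a codeword (an error is present).
Step 3: locate the error. For a single error e at position i, S_ℓ = v_i·e·α_i^ℓ, so α_err = S_1/S_0.
  S_0^{−1} = 8^{−1} = 7 (mod 11), so α_err = 10·7 = 70 ≡ 4 = α_3. Error position i = 3.
  Consistency check: S_2/S_1 = 7·10 = 70 ≡ 4 = α_err ✓ (single-error assumption holds).
Step 4: error magnitude e = S_0/v_3 = S_0·∏_{j≠3}(α_3 − α_j) = 8·1 = 8 ≡ 8 (mod 11).
Step 5: correct position 3: c_3 = r_3 − e = 0 − 8 ≡ 3 (mod 11). Hence c = [7, 9, 3, 10, 8].
  Check: interpolating c through the α_i gives m(x) = 4 + 8·x (degree < 2) with m(α_i) = c_i for every i, so c is indeed a codeword.


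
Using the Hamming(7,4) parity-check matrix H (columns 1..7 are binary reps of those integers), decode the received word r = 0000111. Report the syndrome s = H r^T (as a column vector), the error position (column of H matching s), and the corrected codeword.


s = (1, 0, 0)^T, error position = 4, corrected codeword c = 0001111

Compute s = H r^T mod 2 one row at a time:
  s_1 = 0 + 1 + 1 + 1 = 3 ≡ 1 (mod 2).
  s_2 = 0 + 0 + 1 + 1 = 2 ≡ 0 (mod 2).
  s_3 = 0 + 0 + 1 + 1 = 2 ≡ 0 (mod 2).
s = (1, 0, 0)^T — this equals column 4 of H (binary 100), so error is at position 4.
Correct: flip bit 4 of r = 0000111 to get c = 0001111.


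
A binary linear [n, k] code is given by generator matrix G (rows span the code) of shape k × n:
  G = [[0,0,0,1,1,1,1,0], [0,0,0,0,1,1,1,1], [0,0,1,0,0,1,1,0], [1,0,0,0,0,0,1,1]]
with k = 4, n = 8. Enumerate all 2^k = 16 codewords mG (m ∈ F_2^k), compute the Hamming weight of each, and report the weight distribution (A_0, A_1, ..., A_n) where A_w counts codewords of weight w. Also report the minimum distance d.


Weight distribution: A_0 = 1, A_2 = 1, A_3 = 6, A_4 = 5, A_5 = 2, A_6 = 1. Minimum distance d = 2.

Enumerate all 2^4 = 16 messages m ∈ F_2^4.
For each, compute codeword c = mG in F_2^8, then tally its weight.
  m = 0000 → c = 00000000, weight = 0.
  m = 1000 → c = 00011110, weight = 4.
  m = 0100 → c = 00001111, weight = 4.
  m = 1100 → c = 00010001, weight = 2.
  m = 0010 → c = 00100110, weight = 3.
  m = 1010 → c = 00111000, weight = 3.
  m = 0110 → c = 00101001, weight = 3.
  m = 1110 → c = 00110111, weight = 5.
  m = 0001 → c = 10000011, weight = 3.
  m = 1001 → c = 10011101, weight = 5.
  m = 0101 → c = 10001100, weight = 3.
  m = 1101 → c = 10010010, weight = 3.
  m = 0011 → c = 10100101, weight = 4.
  m = 1011 → c = 10111011, weight = 6.
  m = 0111 → c = 10101010, weight = 4.
  m = 1111 → c = 10110100, weight = 4.
Tally weights:
  weight 0: 1 codewords.
  weight 2: 1 codewords.
  weight 3: 6 codewords.
  weight 4: 5 codewords.
  weight 5: 2 codewords.
  weight 6: 1 codewords.
Minimum distance d = smallest w > 0 with A_w > 0 = 2.
Sanity: Σ A_w = 16 = 2^4 = 16 ✓.


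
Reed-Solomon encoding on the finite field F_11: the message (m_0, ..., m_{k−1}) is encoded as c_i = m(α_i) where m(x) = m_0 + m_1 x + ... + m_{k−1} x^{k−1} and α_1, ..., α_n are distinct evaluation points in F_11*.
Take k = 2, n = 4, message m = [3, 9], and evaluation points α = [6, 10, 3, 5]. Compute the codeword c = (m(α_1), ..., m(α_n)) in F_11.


c = [2, 5, 8, 4]

Message polynomial: m(x) = 3 + 9·x (mod 11).
For each evaluation point α_i, compute m(α_i) mod 11:
  α_1 = 6: Horner steps 9 → 2, so m(6) = 2.
  α_2 = 10: Horner steps 9 → 5, so m(10) = 5.
  α_3 = 3: Horner steps 9 → 8, so m(3) = 8.
  α_4 = 5: Horner steps 9 → 4, so m(5) = 4.
Codeword c = [2, 5, 8, 4] ∈ F_11^4.


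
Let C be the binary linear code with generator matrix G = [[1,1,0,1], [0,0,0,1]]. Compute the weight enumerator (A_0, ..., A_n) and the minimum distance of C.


Weight distribution: A_0 = 1, A_1 = 1, A_2 = 1, A_3 = 1. Minimum distance d = 1.

Enumerate all 2^2 = 4 messages m ∈ F_2^2.
For each, compute codeword c = mG in F_2^4, then tally its weight.
  m = 00 → c = 0000, weight = 0.
  m = 10 → c = 1101, weight = 3.
  m = 01 → c = 0001, weight = 1.
  m = 11 → c = 1100, weight = 2.
Tally weights:
  weight 0: 1 codewords.
  weight 1: 1 codewords.
  weight 2: 1 codewords.
  weight 3: 1 codewords.
Minimum distance d = smallest w > 0 with A_w > 0 = 1.
Sanity: Σ A_w = 4 = 2^2 = 4 ✓.


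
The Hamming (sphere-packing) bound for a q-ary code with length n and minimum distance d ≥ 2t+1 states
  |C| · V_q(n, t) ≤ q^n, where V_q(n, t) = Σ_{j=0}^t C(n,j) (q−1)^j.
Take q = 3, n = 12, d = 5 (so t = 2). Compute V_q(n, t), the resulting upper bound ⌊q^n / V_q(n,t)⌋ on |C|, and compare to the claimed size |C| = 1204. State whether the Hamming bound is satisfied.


V_q(n, t) = 289, q^n = 531441, Hamming bound = 1838, |C| = 1204 ≤ bound (satisfied).

Step 1: Compute V_q(n, t) = Σ_{j=0}^2 C(n, j) (q−1)^j.
  j = 0: C(12,0)·(2)^0 = 1·1 = 1.
  j = 1: C(12,1)·(2)^1 = 12·2 = 24.
  j = 2: C(12,2)·(2)^2 = 66·4 = 264.
  V_q(n, t) = 1 + 24 + 264 = 289.
Step 2: q^n = 3^12 = 531441.
Step 3: Hamming bound ⌊q^n / V_q(n,t)⌋ = ⌊531441/289⌋ = 1838.
Step 4: Compare |C| = 1204 to 1838: satisfied.
The claimed |C| lies below the Hamming bound.


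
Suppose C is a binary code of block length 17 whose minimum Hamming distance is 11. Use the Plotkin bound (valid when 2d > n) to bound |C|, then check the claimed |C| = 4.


Plotkin bound M ≤ 4; given |C| = 4 ≤ bound (satisfied).

Check applicability: 2d = 22, n = 17.
2d − n = 5 > 0, so Plotkin applies.
Compute d/(2d−n) = 11/5 ≈ 2.2000.
⌊d/(2d−n)⌋ = 2.
Plotkin bound: M ≤ 2·2 = 4.
Given |C| = 4, check: satisfied.
This |C| is at the Plotkin bound.


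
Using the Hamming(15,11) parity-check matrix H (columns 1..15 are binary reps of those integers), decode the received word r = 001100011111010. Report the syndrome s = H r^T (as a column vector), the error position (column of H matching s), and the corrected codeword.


s = (0, 1, 0, 1)^T, error position = 5, corrected codeword c = 001110011111010

Compute s = H r^T mod 2 one row at a time:
  s_1 = 1 + 1 + 1 + 1 + 1 + 0 + 1 + 0 = 6 ≡ 0 (mod 2).
  s_2 = 1 + 0 + 0 + 0 + 1 + 0 + 1 + 0 = 3 ≡ 1 (mod 2).
  s_3 = 0 + 1 + 0 + 0 + 1 + 1 + 1 + 0 = 4 ≡ 0 (mod 2).
  s_4 = 0 + 1 + 0 + 0 + 1 + 1 + 0 + 0 = 3 ≡ 1 (mod 2).
s = (0, 1, 0, 1)^T — this equals column 5 of H (binary 0101), so error is at position 5.
Correct: flip bit 5 of r = 001100011111010 to get c = 001110011111010.


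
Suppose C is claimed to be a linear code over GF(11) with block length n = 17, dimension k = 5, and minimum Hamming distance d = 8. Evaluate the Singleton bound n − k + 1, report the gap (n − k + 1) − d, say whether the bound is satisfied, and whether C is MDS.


Singleton RHS = n − k + 1 = 13, slack = 5, bound satisfied, not MDS.

Singleton bound: d ≤ n − k + 1.
Here n = 17, k = 5, so n − k + 1 = 13.
Given d = 8, check d ≤ 13: YES.
Slack = (n − k + 1) − d = 5.
The code is NOT MDS (slack = 5 > 0).
Description: the claimed parameters are [17, 5, 8]_11; such a code would be non-MDS.


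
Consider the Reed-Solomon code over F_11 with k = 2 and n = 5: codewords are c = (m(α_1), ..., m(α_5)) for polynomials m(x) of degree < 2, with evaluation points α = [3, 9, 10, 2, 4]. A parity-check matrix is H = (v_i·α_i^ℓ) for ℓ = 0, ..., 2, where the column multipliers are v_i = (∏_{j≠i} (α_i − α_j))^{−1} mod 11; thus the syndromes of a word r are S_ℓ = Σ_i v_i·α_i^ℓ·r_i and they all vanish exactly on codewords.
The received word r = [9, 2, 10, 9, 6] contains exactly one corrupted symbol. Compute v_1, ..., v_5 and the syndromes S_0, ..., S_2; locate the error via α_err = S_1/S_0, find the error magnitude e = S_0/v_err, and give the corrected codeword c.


S = (4, 8, 5), error at position 4, error magnitude e = 8, c = [9, 2, 10, 1, 6].

Step 1: column multipliers v_i = (∏_{j≠i}(α_i − α_j))^{−1} mod 11.
  i = 1 (α = 3): (3−9)(3−10)(3−2)(3−4) = (−6)·(−7)·1·(−1) = −42 ≡ 2, so v_1 = 2^{−1} = 6 (mod 11).
  i = 2 (α = 9): (9−3)(9−10)(9−2)(9−4) = 6·(−1)·7·5 = −210 ≡ 10, so v_2 = 10^{−1} = 10 (mod 11).
  i = 3 (α = 10): (10−3)(10−9)(10−2)(10−4) = 7·1·8·6 = 336 ≡ 6, so v_3 = 6^{−1} = 2 (mod 11).
  i = 4 (α = 2): (2−3)(2−9)(2−10)(2−4) = (−1)·(−7)·(−8)·(−2) = 112 ≡ 2, so v_4 = 2^{−1} = 6 (mod 11).
  i = 5 (α = 4): (4−3)(4−9)(4−10)(4−2) = 1·(−5)·(−6)·2 = 60 ≡ 5, so v_5 = 5^{−1} = 9 (mod 11).
  v = [6, 10, 2, 6, 9].
Step 2: syndromes of r = [9, 2, 10, 9, 6] (all sums mod 11).
  S_0 = Σ v_i r_i = 6·9 + 10·2 + 2·10 + 6·9 + 9·6 = 202 ≡ 4.
  S_1 = Σ v_i α_i r_i = 6·3·9 + 10·9·2 + 2·10·10 + 6·2·9 + 9·4·6 = 866 ≡ 8.
  α_i^2 mod 11 = [9, 4, 1, 4, 5].
  S_2 = Σ v_i α_i^2 r_i = 6·9·9 + 10·4·2 + 2·1·10 + 6·4·9 + 9·5·6 = 1072 ≡ 5.
  S = (4, 8, 5) ≠ 0, so r is not a codeword (an error is present).
Step 3: locate the error. For a single error e at position i, S_ℓ = v_i·e·α_i^ℓ, so α_err = S_1/S_0.
  S_0^{−1} = 4^{−1} = 3 (mod 11), so α_err = 8·3 = 24 ≡ 2 = α_4. Error position i = 4.
  Consistency check: S_2/S_1 = 5·7 = 35 ≡ 2 = α_err ✓ (single-error assumption holds).
Step 4: error magnitude e = S_0/v_4 = S_0·∏_{j≠4}(α_4 − α_j) = 4·2 = 8 ≡ 8 (mod 11).
Step 5: correct position 4: c_4 = r_4 − e = 9 − 8 ≡ 1 (mod 11). Hence c = [9, 2, 10, 1, 6].
  Check: interpolating c through the α_i gives m(x) = 7 + 8·x (degree < 2) with m(α_i) = c_i for every i, so c is indeed a codeword.


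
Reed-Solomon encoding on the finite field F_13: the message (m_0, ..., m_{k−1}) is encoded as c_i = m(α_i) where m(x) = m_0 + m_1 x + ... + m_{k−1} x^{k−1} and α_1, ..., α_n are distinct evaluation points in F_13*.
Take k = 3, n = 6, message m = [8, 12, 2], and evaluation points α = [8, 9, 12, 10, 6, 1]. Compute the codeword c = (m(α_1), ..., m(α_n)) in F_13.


c = [11, 5, 11, 3, 9, 9]

Message polynomial: m(x) = 8 + 12·x + 2·x^2 (mod 13).
For each evaluation point α_i, compute m(α_i) mod 13:
  α_1 = 8: Horner steps 2 → 2 → 11, so m(8) = 11.
  α_2 = 9: Horner steps 2 → 4 → 5, so m(9) = 5.
  α_3 = 12: Horner steps 2 → 10 → 11, so m(12) = 11.
  α_4 = 10: Horner steps 2 → 6 → 3, so m(10) = 3.
  α_5 = 6: Horner steps 2 → 11 → 9, so m(6) = 9.
  α_6 = 1: Horner steps 2 → 1 → 9, so m(1) = 9.
Codeword c = [11, 5, 11, 3, 9, 9] ∈ F_13^6.


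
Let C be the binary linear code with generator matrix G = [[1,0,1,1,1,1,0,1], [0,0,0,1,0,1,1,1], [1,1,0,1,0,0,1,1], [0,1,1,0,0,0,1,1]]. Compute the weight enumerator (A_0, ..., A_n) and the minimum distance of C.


Weight distribution: A_0 = 1, A_3 = 4, A_4 = 5, A_5 = 4, A_6 = 2. Minimum distance d = 3.

Enumerate all 2^4 = 16 messages m ∈ F_2^4.
For each, compute codeword c = mG in F_2^8, then tally its weight.
  m = 0000 → c = 00000000, weight = 0.
  m = 1000 → c = 10111101, weight = 6.
  m = 0100 → c = 00010111, weight = 4.
  m = 1100 → c = 10101010, weight = 4.
  m = 0010 → c = 11010011, weight = 5.
  m = 1010 → c = 01101110, weight = 5.
  m = 0110 → c = 11000100, weight = 3.
  m = 1110 → c = 01111001, weight = 5.
  m = 0001 → c = 01100011, weight = 4.
  m = 1001 → c = 11011110, weight = 6.
  m = 0101 → c = 01110100, weight = 4.
  m = 1101 → c = 11001001, weight = 4.
  m = 0011 → c = 10110000, weight = 3.
  m = 1011 → c = 00001101, weight = 3.
  m = 0111 → c = 10100111, weight = 5.
  m = 1111 → c = 00011010, weight = 3.
Tally weights:
  weight 0: 1 codewords.
  weight 3: 4 codewords.
  weight 4: 5 codewords.
  weight 5: 4 codewords.
  weight 6: 2 codewords.
Minimum distance d = smallest w > 0 with A_w > 0 = 3.
Sanity: Σ A_w = 16 = 2^4 = 16 ✓.


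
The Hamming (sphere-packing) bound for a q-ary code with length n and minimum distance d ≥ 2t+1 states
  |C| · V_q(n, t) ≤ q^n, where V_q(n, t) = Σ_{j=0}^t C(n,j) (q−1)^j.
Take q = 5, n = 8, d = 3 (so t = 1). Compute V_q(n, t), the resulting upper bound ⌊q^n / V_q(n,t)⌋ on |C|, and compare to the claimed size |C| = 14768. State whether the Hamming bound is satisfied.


V_q(n, t) = 33, q^n = 390625, Hamming bound = 11837, |C| = 14768 > bound (violated).

Step 1: Compute V_q(n, t) = Σ_{j=0}^1 C(n, j) (q−1)^j.
  j = 0: C(8,0)·(4)^0 = 1·1 = 1.
  j = 1: C(8,1)·(4)^1 = 8·4 = 32.
  V_q(n, t) = 1 + 32 = 33.
Step 2: q^n = 5^8 = 390625.
Step 3: Hamming bound ⌊q^n / V_q(n,t)⌋ = ⌊390625/33⌋ = 11837.
Step 4: Compare |C| = 14768 to 11837: violated.
The claimed |C| lies above the Hamming bound, so no 5-ary code of length 8 with d ≥ 3 can have 14768 codewords.


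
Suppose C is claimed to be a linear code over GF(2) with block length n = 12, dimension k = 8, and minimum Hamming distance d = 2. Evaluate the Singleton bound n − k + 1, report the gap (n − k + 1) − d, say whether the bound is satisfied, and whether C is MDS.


Singleton RHS = n − k + 1 = 5, slack = 3, bound satisfied, not MDS.

Singleton bound: d ≤ n − k + 1.
Here n = 12, k = 8, so n − k + 1 = 5.
Given d = 2, check d ≤ 5: YES.
Slack = (n − k + 1) − d = 3.
The code is NOT MDS (slack = 3 > 0).
Description: the claimed parameters are [12, 8, 2]_2; such a code would be non-MDS.


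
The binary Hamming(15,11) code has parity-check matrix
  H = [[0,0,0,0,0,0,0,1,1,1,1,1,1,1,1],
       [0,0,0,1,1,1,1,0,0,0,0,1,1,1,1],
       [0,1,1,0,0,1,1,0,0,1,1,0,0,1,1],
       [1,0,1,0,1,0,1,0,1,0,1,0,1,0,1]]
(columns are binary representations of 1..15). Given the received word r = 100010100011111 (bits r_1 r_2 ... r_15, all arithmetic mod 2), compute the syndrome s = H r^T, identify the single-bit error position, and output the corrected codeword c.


s = (1, 0, 0, 0)^T, error position = 8, corrected codeword c = 100010110011111

Compute s = H r^T mod 2 one row at a time:
  s_1 = 0 + 0 + 0 + 1 + 1 + 1 + 1 + 1 = 5 ≡ 1 (mod 2).
  s_2 = 0 + 1 + 0 + 1 + 1 + 1 + 1 + 1 = 6 ≡ 0 (mod 2).
  s_3 = 0 + 0 + 0 + 1 + 0 + 1 + 1 + 1 = 4 ≡ 0 (mod 2).
  s_4 = 1 + 0 + 1 + 1 + 0 + 1 + 1 + 1 = 6 ≡ 0 (mod 2).
s = (1, 0, 0, 0)^T — this equals column 8 of H (binary 1000), so error is at position 8.
Correct: flip bit 8 of r = 100010100011111 to get c = 100010110011111.


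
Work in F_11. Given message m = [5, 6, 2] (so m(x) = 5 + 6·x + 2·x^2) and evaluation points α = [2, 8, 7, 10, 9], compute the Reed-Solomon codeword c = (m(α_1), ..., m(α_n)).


c = [3, 5, 2, 1, 1]

Message polynomial: m(x) = 5 + 6·x + 2·x^2 (mod 11).
For each evaluation point α_i, compute m(α_i) mod 11:
  α_1 = 2: Horner steps 2 → 10 → 3, so m(2) = 3.
  α_2 = 8: Horner steps 2 → 0 → 5, so m(8) = 5.
  α_3 = 7: Horner steps 2 → 9 → 2, so m(7) = 2.
  α_4 = 10: Horner steps 2 → 4 → 1, so m(10) = 1.
  α_5 = 9: Horner steps 2 → 2 → 1, so m(9) = 1.
Codeword c = [3, 5, 2, 1, 1] ∈ F_11^5.


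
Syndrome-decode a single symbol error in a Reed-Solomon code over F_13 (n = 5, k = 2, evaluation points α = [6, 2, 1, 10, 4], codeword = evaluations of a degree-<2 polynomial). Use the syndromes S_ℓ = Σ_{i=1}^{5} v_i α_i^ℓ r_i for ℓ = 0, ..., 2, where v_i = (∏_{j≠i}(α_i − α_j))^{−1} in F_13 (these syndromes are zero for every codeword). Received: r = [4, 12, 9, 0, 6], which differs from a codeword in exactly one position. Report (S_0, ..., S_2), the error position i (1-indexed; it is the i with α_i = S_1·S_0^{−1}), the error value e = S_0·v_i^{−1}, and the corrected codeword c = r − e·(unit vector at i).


S = (4, 8, 3), error at position 2, error magnitude e = 4, c = [4, 8, 9, 0, 6].

Step 1: column multipliers v_i = (∏_{j≠i}(α_i − α_j))^{−1} mod 13.
  i = 1 (α = 6): (6−2)(6−1)(6−10)(6−4) = 4·5·(−4)·2 = −160 ≡ 9, so v_1 = 9^{−1} = 3 (mod 13).
  i = 2 (α = 2): (2−6)(2−1)(2−10)(2−4) = (−4)·1·(−8)·(−2) = −64 ≡ 1, so v_2 = 1^{−1} = 1 (mod 13).
  i = 3 (α = 1): (1−6)(1−2)(1−10)(1−4) = (−5)·(−1)·(−9)·(−3) = 135 ≡ 5, so v_3 = 5^{−1} = 8 (mod 13).
  i = 4 (α = 10): (10−6)(10−2)(10−1)(10−4) = 4·8·9·6 = 1728 ≡ 12, so v_4 = 12^{−1} = 12 (mod 13).
  i = 5 (α = 4): (4−6)(4−2)(4−1)(4−10) = (−2)·2·3·(−6) = 72 ≡ 7, so v_5 = 7^{−1} = 2 (mod 13).
  v = [3, 1, 8, 12, 2].
Step 2: syndromes of r = [4, 12, 9, 0, 6] (all sums mod 13).
  S_0 = Σ v_i r_i = 3·4 + 1·12 + 8·9 + 12·0 + 2·6 = 108 ≡ 4.
  S_1 = Σ v_i α_i r_i = 3·6·4 + 1·2·12 + 8·1·9 + 12·10·0 + 2·4·6 = 216 ≡ 8.
  α_i^2 mod 13 = [10, 4, 1, 9, 3].
  S_2 = Σ v_i α_i^2 r_i = 3·10·4 + 1·4·12 + 8·1·9 + 12·9·0 + 2·3·6 = 276 ≡ 3.
  S = (4, 8, 3) ≠ 0, so r is not a codeword (an error is present).
Step 3: locate the error. For a single error e at position i, S_ℓ = v_i·e·α_i^ℓ, so α_err = S_1/S_0.
  S_0^{−1} = 4^{−1} = 10 (mod 13), so α_err = 8·10 = 80 ≡ 2 = α_2. Error position i = 2.
  Consistency check: S_2/S_1 = 3·5 = 15 ≡ 2 = α_err ✓ (single-error assumption holds).
Step 4: error magnitude e = S_0/v_2 = S_0·∏_{j≠2}(α_2 − α_j) = 4·1 = 4 ≡ 4 (mod 13).
Step 5: correct position 2: c_2 = r_2 − e = 12 − 4 ≡ 8 (mod 13). Hence c = [4, 8, 9, 0, 6].
  Check: interpolating c through the α_i gives m(x) = 10 + 12·x (degree < 2) with m(α_i) = c_i for every i, so c is indeed a codeword.


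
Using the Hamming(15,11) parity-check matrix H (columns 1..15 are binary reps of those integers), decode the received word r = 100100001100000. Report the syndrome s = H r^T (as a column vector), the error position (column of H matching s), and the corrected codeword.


s = (0, 1, 1, 0)^T, error position = 6, corrected codeword c = 100101001100000

Compute s = H r^T mod 2 one row at a time:
  s_1 = 0 + 1 + 1 + 0 + 0 + 0 + 0 + 0 = 2 ≡ 0 (mod 2).
  s_2 = 1 + 0 + 0 + 0 + 0 + 0 + 0 + 0 = 1 ≡ 1 (mod 2).
  s_3 = 0 + 0 + 0 + 0 + 1 + 0 + 0 + 0 = 1 ≡ 1 (mod 2).
  s_4 = 1 + 0 + 0 + 0 + 1 + 0 + 0 + 0 = 2 ≡ 0 (mod 2).
s = (0, 1, 1, 0)^T — this equals column 6 of H (binary 0110), so error is at position 6.
Correct: flip bit 6 of r = 100100001100000 to get c = 100101001100000.


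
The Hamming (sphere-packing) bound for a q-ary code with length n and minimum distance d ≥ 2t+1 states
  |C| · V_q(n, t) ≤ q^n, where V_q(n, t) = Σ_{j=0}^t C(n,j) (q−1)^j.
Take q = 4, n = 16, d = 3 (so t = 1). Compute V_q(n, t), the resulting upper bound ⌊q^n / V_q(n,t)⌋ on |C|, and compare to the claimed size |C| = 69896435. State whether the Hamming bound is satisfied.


V_q(n, t) = 49, q^n = 4294967296, Hamming bound = 87652393, |C| = 69896435 ≤ bound (satisfied).

Step 1: Compute V_q(n, t) = Σ_{j=0}^1 C(n, j) (q−1)^j.
  j = 0: C(16,0)·(3)^0 = 1·1 = 1.
  j = 1: C(16,1)·(3)^1 = 16·3 = 48.
  V_q(n, t) = 1 + 48 = 49.
Step 2: q^n = 4^16 = 4294967296.
Step 3: Hamming bound ⌊q^n / V_q(n,t)⌋ = ⌊4294967296/49⌋ = 87652393.
Step 4: Compare |C| = 69896435 to 87652393: satisfied.
The claimed |C| lies below the Hamming bound.


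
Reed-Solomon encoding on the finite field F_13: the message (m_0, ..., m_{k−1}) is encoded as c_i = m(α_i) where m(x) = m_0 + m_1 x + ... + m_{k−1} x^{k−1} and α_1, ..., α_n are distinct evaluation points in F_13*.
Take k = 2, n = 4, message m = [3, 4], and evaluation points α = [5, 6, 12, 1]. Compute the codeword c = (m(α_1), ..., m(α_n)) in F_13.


c = [10, 1, 12, 7]

Message polynomial: m(x) = 3 + 4·x (mod 13).
For each evaluation point α_i, compute m(α_i) mod 13:
  α_1 = 5: Horner steps 4 → 10, so m(5) = 10.
  α_2 = 6: Horner steps 4 → 1, so m(6) = 1.
  α_3 = 12: Horner steps 4 → 12, so m(12) = 12.
  α_4 = 1: Horner steps 4 → 7, so m(1) = 7.
Codeword c = [10, 1, 12, 7] ∈ F_13^4.


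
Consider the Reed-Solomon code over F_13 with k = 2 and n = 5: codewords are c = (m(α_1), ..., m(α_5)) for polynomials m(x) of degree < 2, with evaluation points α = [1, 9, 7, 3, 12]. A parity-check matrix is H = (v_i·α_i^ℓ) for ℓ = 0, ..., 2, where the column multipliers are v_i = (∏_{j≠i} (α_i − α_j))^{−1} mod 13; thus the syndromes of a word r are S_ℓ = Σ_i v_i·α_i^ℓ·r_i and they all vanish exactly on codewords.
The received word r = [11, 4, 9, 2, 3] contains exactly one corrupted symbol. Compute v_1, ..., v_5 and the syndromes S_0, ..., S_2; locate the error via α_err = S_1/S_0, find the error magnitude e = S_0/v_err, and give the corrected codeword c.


S = (10, 4, 12), error at position 4, error magnitude e = 9, c = [11, 4, 9, 6, 3].

Step 1: column multipliers v_i = (∏_{j≠i}(α_i − α_j))^{−1} mod 13.
  i = 1 (α = 1): (1−9)(1−7)(1−3)(1−12) = (−8)·(−6)·(−2)·(−11) = 1056 ≡ 3, so v_1 = 3^{−1} = 9 (mod 13).
  i = 2 (α = 9): (9−1)(9−7)(9−3)(9−12) = 8·2·6·(−3) = −288 ≡ 11, so v_2 = 11^{−1} = 6 (mod 13).
  i = 3 (α = 7): (7−1)(7−9)(7−3)(7−12) = 6·(−2)·4·(−5) = 240 ≡ 6, so v_3 = 6^{−1} = 11 (mod 13).
  i = 4 (α = 3): (3−1)(3−9)(3−7)(3−12) = 2·(−6)·(−4)·(−9) = −432 ≡ 10, so v_4 = 10^{−1} = 4 (mod 13).
  i = 5 (α = 12): (12−1)(12−9)(12−7)(12−3) = 11·3·5·9 = 1485 ≡ 3, so v_5 = 3^{−1} = 9 (mod 13).
  v = [9, 6, 11, 4, 9].
Step 2: syndromes of r = [11, 4, 9, 2, 3] (all sums mod 13).
  S_0 = Σ v_i r_i = 9·11 + 6·4 + 11·9 + 4·2 + 9·3 = 257 ≡ 10.
  S_1 = Σ v_i α_i r_i = 9·1·11 + 6·9·4 + 11·7·9 + 4·3·2 + 9·12·3 = 1356 ≡ 4.
  α_i^2 mod 13 = [1, 3, 10, 9, 1].
  S_2 = Σ v_i α_i^2 r_i = 9·1·11 + 6·3·4 + 11·10·9 + 4·9·2 + 9·1·3 = 1260 ≡ 12.
  S = (10, 4, 12) ≠ 0, so r is not a codeword (an error is present).
Step 3: locate the error. For a single error e at position i, S_ℓ = v_i·e·α_i^ℓ, so α_err = S_1/S_0.
  S_0^{−1} = 10^{−1} = 4 (mod 13), so α_err = 4·4 = 16 ≡ 3 = α_4. Error position i = 4.
  Consistency check: S_2/S_1 = 12·10 = 120 ≡ 3 = α_err ✓ (single-error assumption holds).
Step 4: error magnitude e = S_0/v_4 = S_0·∏_{j≠4}(α_4 − α_j) = 10·10 = 100 ≡ 9 (mod 13).
Step 5: correct position 4: c_4 = r_4 − e = 2 − 9 ≡ 6 (mod 13). Hence c = [11, 4, 9, 6, 3].
  Check: interpolating c through the α_i gives m(x) = 7 + 4·x (degree < 2) with m(α_i) = c_i for every i, so c is indeed a codeword.


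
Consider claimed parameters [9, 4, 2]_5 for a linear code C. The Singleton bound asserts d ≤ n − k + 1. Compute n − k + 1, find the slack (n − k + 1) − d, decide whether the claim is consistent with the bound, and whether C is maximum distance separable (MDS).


Singleton RHS = n − k + 1 = 6, slack = 4, bound satisfied, not MDS.

Singleton bound: d ≤ n − k + 1.
Here n = 9, k = 4, so n − k + 1 = 6.
Given d = 2, check d ≤ 6: YES.
Slack = (n − k + 1) − d = 4.
The code is NOT MDS (slack = 4 > 0).
Description: the claimed parameters are [9, 4, 2]_5; such a code would be non-MDS.
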